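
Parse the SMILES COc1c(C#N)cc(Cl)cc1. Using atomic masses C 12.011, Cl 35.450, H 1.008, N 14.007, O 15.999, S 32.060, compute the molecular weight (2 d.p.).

167.59 g/mol

First, the molecular formula is C8H6ClNO (counting implicit H from valence).
  C: 8 × 12.011 = 96.088
  Cl: 1 × 35.450 = 35.450
  H: 6 × 1.008 = 6.048
  N: 1 × 14.007 = 14.007
  O: 1 × 15.999 = 15.999
Sum: 8×12.011 + 1×35.450 + 6×1.008 + 1×14.007 + 1×15.999 = 167.592 → 167.59 g/mol.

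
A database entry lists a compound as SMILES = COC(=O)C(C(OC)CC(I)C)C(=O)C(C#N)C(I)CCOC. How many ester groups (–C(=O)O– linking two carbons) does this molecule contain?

1

The ester motif appears at heavy-atom position 3 in the SMILES.
Other groups present: 2 ether, 1 ketone, 1 nitrile.
Ester count: 1.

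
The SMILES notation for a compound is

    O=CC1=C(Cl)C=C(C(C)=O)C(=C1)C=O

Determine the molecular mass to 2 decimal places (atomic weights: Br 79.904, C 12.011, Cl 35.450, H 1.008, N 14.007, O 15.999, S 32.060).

First, the molecular formula is C10H7ClO3 (counting implicit H from valence).
  C: 10 × 12.011 = 120.110
  Cl: 1 × 35.450 = 35.450
  H: 7 × 1.008 = 7.056
  O: 3 × 15.999 = 47.997
Sum: 10×12.011 + 1×35.450 + 7×1.008 + 3×15.999 = 210.613 → 210.61 g/mol.

210.61 g/mol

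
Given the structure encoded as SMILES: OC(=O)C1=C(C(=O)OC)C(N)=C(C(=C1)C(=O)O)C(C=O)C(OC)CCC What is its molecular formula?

Walk through each heavy atom and fill implicit hydrogens from standard valence (C 4, N 3, O 2, S 2, halogen 1):
  atom 1: O, bond orders sum to 1 (valence 2) → 1 H
  atom 2: C, bond orders sum to 4 (valence 4) → 0 H
  atom 3: O, bond orders sum to 2 (valence 2) → 0 H
  atom 4: C, bond orders sum to 4 (valence 4) → 0 H
  atom 5: C, bond orders sum to 4 (valence 4) → 0 H
  atom 6: C, bond orders sum to 4 (valence 4) → 0 H
  atom 7: O, bond orders sum to 2 (valence 2) → 0 H
  atom 8: O, bond orders sum to 2 (valence 2) → 0 H
  atom 9: C, bond orders sum to 1 (valence 4) → 3 H
  atom 10: C, bond orders sum to 4 (valence 4) → 0 H
  atom 11: N, bond orders sum to 1 (valence 3) → 2 H
  atom 12: C, bond orders sum to 4 (valence 4) → 0 H
  atom 13: C, bond orders sum to 4 (valence 4) → 0 H
  atom 14: C, bond orders sum to 3 (valence 4) → 1 H
  atom 15: C, bond orders sum to 4 (valence 4) → 0 H
  atom 16: O, bond orders sum to 2 (valence 2) → 0 H
  atom 17: O, bond orders sum to 1 (valence 2) → 1 H
  atom 18: C, bond orders sum to 3 (valence 4) → 1 H
  atom 19: C, bond orders sum to 3 (valence 4) → 1 H
  atom 20: O, bond orders sum to 2 (valence 2) → 0 H
  atom 21: C, bond orders sum to 3 (valence 4) → 1 H
  atom 22: O, bond orders sum to 2 (valence 2) → 0 H
  atom 23: C, bond orders sum to 1 (valence 4) → 3 H
  atom 24: C, bond orders sum to 2 (valence 4) → 2 H
  atom 25: C, bond orders sum to 2 (valence 4) → 2 H
  atom 26: C, bond orders sum to 1 (valence 4) → 3 H
Totals → C:17, H:21, N:1, O:8.

C17H21NO8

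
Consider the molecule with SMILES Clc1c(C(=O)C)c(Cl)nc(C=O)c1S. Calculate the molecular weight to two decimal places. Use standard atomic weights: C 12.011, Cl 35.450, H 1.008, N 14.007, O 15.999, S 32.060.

250.09 g/mol

First, the molecular formula is C8H5Cl2NO2S (counting implicit H from valence).
  C: 8 × 12.011 = 96.088
  Cl: 2 × 35.450 = 70.900
  H: 5 × 1.008 = 5.040
  N: 1 × 14.007 = 14.007
  O: 2 × 15.999 = 31.998
  S: 1 × 32.060 = 32.060
Sum: 8×12.011 + 2×35.450 + 5×1.008 + 1×14.007 + 2×15.999 + 1×32.060 = 250.093 → 250.09 g/mol.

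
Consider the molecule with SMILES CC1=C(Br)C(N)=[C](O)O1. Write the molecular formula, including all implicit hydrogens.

Walk through each heavy atom and fill implicit hydrogens from standard valence (C 4, N 3, O 2, S 2, halogen 1):
  atom 1: C, bond orders sum to 1 (valence 4) → 3 H
  atom 2: C, bond orders sum to 4 (valence 4) → 0 H
  atom 3: C, bond orders sum to 4 (valence 4) → 0 H
  atom 4: Br (halogen, monovalent) → 0 H
  atom 5: C, bond orders sum to 4 (valence 4) → 0 H
  atom 6: N, bond orders sum to 1 (valence 3) → 2 H
  atom 7: C with explicit H count 0
  atom 8: O, bond orders sum to 1 (valence 2) → 1 H
  atom 9: O, bond orders sum to 2 (valence 2) → 0 H
Totals → C:5, H:6, Br:1, N:1, O:2.
In Hill order: C5H6BrNO2.

C5H6BrNO2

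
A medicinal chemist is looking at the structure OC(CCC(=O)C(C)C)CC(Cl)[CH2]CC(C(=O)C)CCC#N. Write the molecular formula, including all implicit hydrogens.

C17H28ClNO3

Walk through each heavy atom and fill implicit hydrogens from standard valence (C 4, N 3, O 2, S 2, halogen 1):
  atom 1: O, bond orders sum to 1 (valence 2) → 1 H
  atom 2: C, bond orders sum to 3 (valence 4) → 1 H
  atom 3: C, bond orders sum to 2 (valence 4) → 2 H
  atom 4: C, bond orders sum to 2 (valence 4) → 2 H
  atom 5: C, bond orders sum to 4 (valence 4) → 0 H
  atom 6: O, bond orders sum to 2 (valence 2) → 0 H
  atom 7: C, bond orders sum to 3 (valence 4) → 1 H
  atom 8: C, bond orders sum to 1 (valence 4) → 3 H
  atom 9: C, bond orders sum to 1 (valence 4) → 3 H
  atom 10: C, bond orders sum to 2 (valence 4) → 2 H
  atom 11: C, bond orders sum to 3 (valence 4) → 1 H
  atom 12: Cl (halogen, monovalent) → 0 H
  atom 13: C with explicit H count 2
  atom 14: C, bond orders sum to 2 (valence 4) → 2 H
  atom 15: C, bond orders sum to 3 (valence 4) → 1 H
  atom 16: C, bond orders sum to 4 (valence 4) → 0 H
  atom 17: O, bond orders sum to 2 (valence 2) → 0 H
  atom 18: C, bond orders sum to 1 (valence 4) → 3 H
  atom 19: C, bond orders sum to 2 (valence 4) → 2 H
  atom 20: C, bond orders sum to 2 (valence 4) → 2 H
  atom 21: C, bond orders sum to 4 (valence 4) → 0 H
  atom 22: N, bond orders sum to 3 (valence 3) → 0 H
Totals → C:17, H:28, Cl:1, N:1, O:3.
In Hill order: C17H28ClNO3.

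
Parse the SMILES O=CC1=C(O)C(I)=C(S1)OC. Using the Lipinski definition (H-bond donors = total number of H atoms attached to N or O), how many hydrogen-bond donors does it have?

1

Donors: find every N or O and count the H atoms it carries.
  atom 1 (O): bond orders sum to 2 → 0 H
  atom 5 (O): bond orders sum to 1 → 1 H
  atom 10 (O): bond orders sum to 2 → 0 H
Lipinski HBD = 1.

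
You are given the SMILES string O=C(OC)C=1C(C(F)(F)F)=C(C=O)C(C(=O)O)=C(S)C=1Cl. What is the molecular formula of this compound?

C11H6ClF3O5S

Walk through each heavy atom and fill implicit hydrogens from standard valence (C 4, N 3, O 2, S 2, halogen 1):
  atom 1: O, bond orders sum to 2 (valence 2) → 0 H
  atom 2: C, bond orders sum to 4 (valence 4) → 0 H
  atom 3: O, bond orders sum to 2 (valence 2) → 0 H
  atom 4: C, bond orders sum to 1 (valence 4) → 3 H
  atom 5: C, bond orders sum to 4 (valence 4) → 0 H
  atom 6: C, bond orders sum to 4 (valence 4) → 0 H
  atom 7: C, bond orders sum to 4 (valence 4) → 0 H
  atom 8: F (halogen, monovalent) → 0 H
  atom 9: F (halogen, monovalent) → 0 H
  atom 10: F (halogen, monovalent) → 0 H
  atom 11: C, bond orders sum to 4 (valence 4) → 0 H
  atom 12: C, bond orders sum to 3 (valence 4) → 1 H
  atom 13: O, bond orders sum to 2 (valence 2) → 0 H
  atom 14: C, bond orders sum to 4 (valence 4) → 0 H
  atom 15: C, bond orders sum to 4 (valence 4) → 0 H
  atom 16: O, bond orders sum to 2 (valence 2) → 0 H
  atom 17: O, bond orders sum to 1 (valence 2) → 1 H
  atom 18: C, bond orders sum to 4 (valence 4) → 0 H
  atom 19: S, bond orders sum to 1 (valence 2) → 1 H
  atom 20: C, bond orders sum to 4 (valence 4) → 0 H
  atom 21: Cl (halogen, monovalent) → 0 H
Totals → C:11, H:6, Cl:1, F:3, O:5, S:1.
In Hill order: C11H6ClF3O5S.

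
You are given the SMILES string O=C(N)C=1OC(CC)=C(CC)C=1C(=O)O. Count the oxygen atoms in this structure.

Scan the SMILES for O atoms (remember two-letter symbols like Cl and Br are single atoms).
Oxygen count: 4.

4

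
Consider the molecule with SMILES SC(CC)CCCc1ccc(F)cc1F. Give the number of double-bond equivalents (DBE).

4

Molecular formula: C12H16F2S.
DoU = (2C + 2 + N − H − X) / 2, where X is the halogen count and O/S are ignored.
    = (2·12 + 2 + 0 − 16 − 2) / 2 = 8 / 2 = 4.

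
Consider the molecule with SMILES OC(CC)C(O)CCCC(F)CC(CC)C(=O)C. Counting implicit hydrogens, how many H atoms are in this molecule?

27

Walk through each heavy atom and fill implicit hydrogens from standard valence (C 4, N 3, O 2, S 2, halogen 1):
  atom 1: O, bond orders sum to 1 (valence 2) → 1 H
  atom 2: C, bond orders sum to 3 (valence 4) → 1 H
  atom 3: C, bond orders sum to 2 (valence 4) → 2 H
  atom 4: C, bond orders sum to 1 (valence 4) → 3 H
  atom 5: C, bond orders sum to 3 (valence 4) → 1 H
  atom 6: O, bond orders sum to 1 (valence 2) → 1 H
  atom 7: C, bond orders sum to 2 (valence 4) → 2 H
  atom 8: C, bond orders sum to 2 (valence 4) → 2 H
  atom 9: C, bond orders sum to 2 (valence 4) → 2 H
  atom 10: C, bond orders sum to 3 (valence 4) → 1 H
  atom 11: F (halogen, monovalent) → 0 H
  atom 12: C, bond orders sum to 2 (valence 4) → 2 H
  atom 13: C, bond orders sum to 3 (valence 4) → 1 H
  atom 14: C, bond orders sum to 2 (valence 4) → 2 H
  atom 15: C, bond orders sum to 1 (valence 4) → 3 H
  atom 16: C, bond orders sum to 4 (valence 4) → 0 H
  atom 17: O, bond orders sum to 2 (valence 2) → 0 H
  atom 18: C, bond orders sum to 1 (valence 4) → 3 H
Total hydrogens: 27.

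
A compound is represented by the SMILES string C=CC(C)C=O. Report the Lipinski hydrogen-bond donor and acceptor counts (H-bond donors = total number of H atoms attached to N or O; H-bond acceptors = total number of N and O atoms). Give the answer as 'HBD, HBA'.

0, 1

Donors: find every N or O and count the H atoms it carries.
  atom 6 (O): bond orders sum to 2 → 0 H
Lipinski HBD = 0.
Acceptors: N atoms = 0, O atoms = 1 → HBA = 1.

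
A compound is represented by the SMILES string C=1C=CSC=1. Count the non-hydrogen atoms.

Every atom symbol written in the SMILES (organic subset) is one heavy atom; implicit H are not written.
Heavy atoms by element → C:4, S:1.
Total: 5.

5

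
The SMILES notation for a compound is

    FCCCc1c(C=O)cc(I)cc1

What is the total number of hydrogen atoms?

Walk through each heavy atom and fill implicit hydrogens from standard valence (C 4, N 3, O 2, S 2, halogen 1); for lowercase aromatic atoms, an aromatic c carries 1 H when it has two neighbours and 0 H with three, and aromatic n carries 0 H:
  atom 1: F (halogen, monovalent) → 0 H
  atom 2: C, bond orders sum to 2 (valence 4) → 2 H
  atom 3: C, bond orders sum to 2 (valence 4) → 2 H
  atom 4: C, bond orders sum to 2 (valence 4) → 2 H
  atom 5: aromatic c, 3 neighbours → 0 H
  atom 6: aromatic c, 3 neighbours → 0 H
  atom 7: C, bond orders sum to 3 (valence 4) → 1 H
  atom 8: O, bond orders sum to 2 (valence 2) → 0 H
  atom 9: aromatic c, 2 neighbours → 1 H
  atom 10: aromatic c, 3 neighbours → 0 H
  atom 11: I (halogen, monovalent) → 0 H
  atom 12: aromatic c, 2 neighbours → 1 H
  atom 13: aromatic c, 2 neighbours → 1 H
Total hydrogens: 10.

10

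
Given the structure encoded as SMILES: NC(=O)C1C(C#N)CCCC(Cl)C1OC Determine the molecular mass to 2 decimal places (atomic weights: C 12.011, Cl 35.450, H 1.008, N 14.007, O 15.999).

230.69 g/mol

First, the molecular formula is C10H15ClN2O2 (counting implicit H from valence).
  C: 10 × 12.011 = 120.110
  Cl: 1 × 35.450 = 35.450
  H: 15 × 1.008 = 15.120
  N: 2 × 14.007 = 28.014
  O: 2 × 15.999 = 31.998
Sum: 10×12.011 + 1×35.450 + 15×1.008 + 2×14.007 + 2×15.999 = 230.692 → 230.69 g/mol.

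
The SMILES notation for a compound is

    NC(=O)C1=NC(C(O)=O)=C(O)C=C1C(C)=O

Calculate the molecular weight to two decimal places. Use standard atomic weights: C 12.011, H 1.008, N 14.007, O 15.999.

224.17 g/mol

First, the molecular formula is C9H8N2O5 (counting implicit H from valence).
  C: 9 × 12.011 = 108.099
  H: 8 × 1.008 = 8.064
  N: 2 × 14.007 = 28.014
  O: 5 × 15.999 = 79.995
Sum: 9×12.011 + 8×1.008 + 2×14.007 + 5×15.999 = 224.172 → 224.17 g/mol.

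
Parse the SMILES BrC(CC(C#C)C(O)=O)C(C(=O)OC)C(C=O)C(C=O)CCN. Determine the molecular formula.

C15H20BrNO6

Walk through each heavy atom and fill implicit hydrogens from standard valence (C 4, N 3, O 2, S 2, halogen 1):
  atom 1: Br (halogen, monovalent) → 0 H
  atom 2: C, bond orders sum to 3 (valence 4) → 1 H
  atom 3: C, bond orders sum to 2 (valence 4) → 2 H
  atom 4: C, bond orders sum to 3 (valence 4) → 1 H
  atom 5: C, bond orders sum to 4 (valence 4) → 0 H
  atom 6: C, bond orders sum to 3 (valence 4) → 1 H
  atom 7: C, bond orders sum to 4 (valence 4) → 0 H
  atom 8: O, bond orders sum to 1 (valence 2) → 1 H
  atom 9: O, bond orders sum to 2 (valence 2) → 0 H
  atom 10: C, bond orders sum to 3 (valence 4) → 1 H
  atom 11: C, bond orders sum to 4 (valence 4) → 0 H
  atom 12: O, bond orders sum to 2 (valence 2) → 0 H
  atom 13: O, bond orders sum to 2 (valence 2) → 0 H
  atom 14: C, bond orders sum to 1 (valence 4) → 3 H
  atom 15: C, bond orders sum to 3 (valence 4) → 1 H
  atom 16: C, bond orders sum to 3 (valence 4) → 1 H
  atom 17: O, bond orders sum to 2 (valence 2) → 0 H
  atom 18: C, bond orders sum to 3 (valence 4) → 1 H
  atom 19: C, bond orders sum to 3 (valence 4) → 1 H
  atom 20: O, bond orders sum to 2 (valence 2) → 0 H
  atom 21: C, bond orders sum to 2 (valence 4) → 2 H
  atom 22: C, bond orders sum to 2 (valence 4) → 2 H
  atom 23: N, bond orders sum to 1 (valence 3) → 2 H
Totals → C:15, H:20, Br:1, N:1, O:6.
In Hill order: C15H20BrNO6.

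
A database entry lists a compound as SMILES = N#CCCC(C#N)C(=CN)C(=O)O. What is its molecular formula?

C8H9N3O2

Walk through each heavy atom and fill implicit hydrogens from standard valence (C 4, N 3, O 2, S 2, halogen 1):
  atom 1: N, bond orders sum to 3 (valence 3) → 0 H
  atom 2: C, bond orders sum to 4 (valence 4) → 0 H
  atom 3: C, bond orders sum to 2 (valence 4) → 2 H
  atom 4: C, bond orders sum to 2 (valence 4) → 2 H
  atom 5: C, bond orders sum to 3 (valence 4) → 1 H
  atom 6: C, bond orders sum to 4 (valence 4) → 0 H
  atom 7: N, bond orders sum to 3 (valence 3) → 0 H
  atom 8: C, bond orders sum to 4 (valence 4) → 0 H
  atom 9: C, bond orders sum to 3 (valence 4) → 1 H
  atom 10: N, bond orders sum to 1 (valence 3) → 2 H
  atom 11: C, bond orders sum to 4 (valence 4) → 0 H
  atom 12: O, bond orders sum to 2 (valence 2) → 0 H
  atom 13: O, bond orders sum to 1 (valence 2) → 1 H
Totals → C:8, H:9, N:3, O:2.
In Hill order: C8H9N3O2.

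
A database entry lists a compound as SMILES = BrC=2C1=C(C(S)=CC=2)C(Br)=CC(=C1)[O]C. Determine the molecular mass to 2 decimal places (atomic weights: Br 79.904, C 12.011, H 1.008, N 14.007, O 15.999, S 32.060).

348.05 g/mol

First, the molecular formula is C11H8Br2OS (counting implicit H from valence).
  Br: 2 × 79.904 = 159.808
  C: 11 × 12.011 = 132.121
  H: 8 × 1.008 = 8.064
  O: 1 × 15.999 = 15.999
  S: 1 × 32.060 = 32.060
Sum: 2×79.904 + 11×12.011 + 8×1.008 + 1×15.999 + 1×32.060 = 348.052 → 348.05 g/mol.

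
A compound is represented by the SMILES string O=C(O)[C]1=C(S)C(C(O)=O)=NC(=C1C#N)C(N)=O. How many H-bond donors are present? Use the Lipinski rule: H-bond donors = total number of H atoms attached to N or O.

4

Donors: find every N or O and count the H atoms it carries.
  atom 1 (O): bond orders sum to 2 → 0 H
  atom 3 (O): bond orders sum to 1 → 1 H
  atom 9 (O): bond orders sum to 1 → 1 H
  atom 10 (O): bond orders sum to 2 → 0 H
  atom 11 (N): bond orders sum to 3 → 0 H
  atom 15 (N): bond orders sum to 3 → 0 H
  atom 17 (N): bond orders sum to 1 → 2 H
  atom 18 (O): bond orders sum to 2 → 0 H
Lipinski HBD = 4.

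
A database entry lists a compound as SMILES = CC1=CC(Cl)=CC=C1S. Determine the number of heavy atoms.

9

Every atom symbol written in the SMILES (organic subset) is one heavy atom; implicit H are not written.
Heavy atoms by element → C:7, Cl:1, S:1.
Total: 9.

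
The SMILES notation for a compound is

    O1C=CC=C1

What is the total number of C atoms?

4

Count every carbon token in the SMILES (each C, including those in ring-closure positions and inside branches).
Carbon count: 4.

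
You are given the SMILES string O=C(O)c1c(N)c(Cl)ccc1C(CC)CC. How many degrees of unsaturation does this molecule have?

5

Molecular formula: C12H16ClNO2.
DoU = (2C + 2 + N − H − X) / 2, where X is the halogen count and O/S are ignored.
    = (2·12 + 2 + 1 − 16 − 1) / 2 = 10 / 2 = 5.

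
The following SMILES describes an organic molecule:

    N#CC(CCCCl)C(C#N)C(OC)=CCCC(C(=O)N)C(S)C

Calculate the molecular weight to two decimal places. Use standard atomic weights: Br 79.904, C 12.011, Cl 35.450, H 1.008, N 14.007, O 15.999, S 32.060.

First, the molecular formula is C16H24ClN3O2S (counting implicit H from valence).
  C: 16 × 12.011 = 192.176
  Cl: 1 × 35.450 = 35.450
  H: 24 × 1.008 = 24.192
  N: 3 × 14.007 = 42.021
  O: 2 × 15.999 = 31.998
  S: 1 × 32.060 = 32.060
Sum: 16×12.011 + 1×35.450 + 24×1.008 + 3×14.007 + 2×15.999 + 1×32.060 = 357.897 → 357.90 g/mol.

357.90 g/mol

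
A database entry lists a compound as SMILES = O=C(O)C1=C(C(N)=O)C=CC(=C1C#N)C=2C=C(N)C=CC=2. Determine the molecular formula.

Walk through each heavy atom and fill implicit hydrogens from standard valence (C 4, N 3, O 2, S 2, halogen 1):
  atom 1: O, bond orders sum to 2 (valence 2) → 0 H
  atom 2: C, bond orders sum to 4 (valence 4) → 0 H
  atom 3: O, bond orders sum to 1 (valence 2) → 1 H
  atom 4: C, bond orders sum to 4 (valence 4) → 0 H
  atom 5: C, bond orders sum to 4 (valence 4) → 0 H
  atom 6: C, bond orders sum to 4 (valence 4) → 0 H
  atom 7: N, bond orders sum to 1 (valence 3) → 2 H
  atom 8: O, bond orders sum to 2 (valence 2) → 0 H
  atom 9: C, bond orders sum to 3 (valence 4) → 1 H
  atom 10: C, bond orders sum to 3 (valence 4) → 1 H
  atom 11: C, bond orders sum to 4 (valence 4) → 0 H
  atom 12: C, bond orders sum to 4 (valence 4) → 0 H
  atom 13: C, bond orders sum to 4 (valence 4) → 0 H
  atom 14: N, bond orders sum to 3 (valence 3) → 0 H
  atom 15: C, bond orders sum to 4 (valence 4) → 0 H
  atom 16: C, bond orders sum to 3 (valence 4) → 1 H
  atom 17: C, bond orders sum to 4 (valence 4) → 0 H
  atom 18: N, bond orders sum to 1 (valence 3) → 2 H
  atom 19: C, bond orders sum to 3 (valence 4) → 1 H
  atom 20: C, bond orders sum to 3 (valence 4) → 1 H
  atom 21: C, bond orders sum to 3 (valence 4) → 1 H
Totals → C:15, H:11, N:3, O:3.
In Hill order: C15H11N3O3.

C15H11N3O3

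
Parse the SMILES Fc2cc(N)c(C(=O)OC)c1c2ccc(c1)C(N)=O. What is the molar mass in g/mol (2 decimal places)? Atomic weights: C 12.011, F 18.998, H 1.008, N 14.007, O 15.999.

262.24 g/mol

First, the molecular formula is C13H11FN2O3 (counting implicit H from valence).
  C: 13 × 12.011 = 156.143
  F: 1 × 18.998 = 18.998
  H: 11 × 1.008 = 11.088
  N: 2 × 14.007 = 28.014
  O: 3 × 15.999 = 47.997
Sum: 13×12.011 + 1×18.998 + 11×1.008 + 2×14.007 + 3×15.999 = 262.240 → 262.24 g/mol.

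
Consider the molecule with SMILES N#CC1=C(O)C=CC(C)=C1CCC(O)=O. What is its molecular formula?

C11H11NO3

Walk through each heavy atom and fill implicit hydrogens from standard valence (C 4, N 3, O 2, S 2, halogen 1):
  atom 1: N, bond orders sum to 3 (valence 3) → 0 H
  atom 2: C, bond orders sum to 4 (valence 4) → 0 H
  atom 3: C, bond orders sum to 4 (valence 4) → 0 H
  atom 4: C, bond orders sum to 4 (valence 4) → 0 H
  atom 5: O, bond orders sum to 1 (valence 2) → 1 H
  atom 6: C, bond orders sum to 3 (valence 4) → 1 H
  atom 7: C, bond orders sum to 3 (valence 4) → 1 H
  atom 8: C, bond orders sum to 4 (valence 4) → 0 H
  atom 9: C, bond orders sum to 1 (valence 4) → 3 H
  atom 10: C, bond orders sum to 4 (valence 4) → 0 H
  atom 11: C, bond orders sum to 2 (valence 4) → 2 H
  atom 12: C, bond orders sum to 2 (valence 4) → 2 H
  atom 13: C, bond orders sum to 4 (valence 4) → 0 H
  atom 14: O, bond orders sum to 1 (valence 2) → 1 H
  atom 15: O, bond orders sum to 2 (valence 2) → 0 H
Totals → C:11, H:11, N:1, O:3.
In Hill order: C11H11NO3.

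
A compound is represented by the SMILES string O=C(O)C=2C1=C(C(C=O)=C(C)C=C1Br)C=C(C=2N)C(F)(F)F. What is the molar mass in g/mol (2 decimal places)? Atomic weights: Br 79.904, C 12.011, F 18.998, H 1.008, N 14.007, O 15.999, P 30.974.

First, the molecular formula is C14H9BrF3NO3 (counting implicit H from valence).
  Br: 1 × 79.904 = 79.904
  C: 14 × 12.011 = 168.154
  F: 3 × 18.998 = 56.994
  H: 9 × 1.008 = 9.072
  N: 1 × 14.007 = 14.007
  O: 3 × 15.999 = 47.997
Sum: 1×79.904 + 14×12.011 + 3×18.998 + 9×1.008 + 1×14.007 + 3×15.999 = 376.128 → 376.13 g/mol.

376.13 g/mol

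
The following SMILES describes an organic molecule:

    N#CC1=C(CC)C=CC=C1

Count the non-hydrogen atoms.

10

Every atom symbol written in the SMILES (organic subset) is one heavy atom; implicit H are not written.
Heavy atoms by element → C:9, N:1.
Total: 10.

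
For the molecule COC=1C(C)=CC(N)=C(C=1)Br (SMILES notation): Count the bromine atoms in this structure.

Scan the SMILES for Br atoms (remember two-letter symbols like Cl and Br are single atoms).
Bromine count: 1.

1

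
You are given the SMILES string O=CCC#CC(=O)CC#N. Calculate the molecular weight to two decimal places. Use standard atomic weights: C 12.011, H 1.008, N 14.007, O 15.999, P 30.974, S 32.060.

135.12 g/mol

First, the molecular formula is C7H5NO2 (counting implicit H from valence).
  C: 7 × 12.011 = 84.077
  H: 5 × 1.008 = 5.040
  N: 1 × 14.007 = 14.007
  O: 2 × 15.999 = 31.998
Sum: 7×12.011 + 5×1.008 + 1×14.007 + 2×15.999 = 135.122 → 135.12 g/mol.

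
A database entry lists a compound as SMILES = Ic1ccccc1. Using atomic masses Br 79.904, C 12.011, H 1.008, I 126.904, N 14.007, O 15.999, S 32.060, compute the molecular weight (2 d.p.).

First, the molecular formula is C6H5I (counting implicit H from valence).
  C: 6 × 12.011 = 72.066
  H: 5 × 1.008 = 5.040
  I: 1 × 126.904 = 126.904
Sum: 6×12.011 + 5×1.008 + 1×126.904 = 204.010 → 204.01 g/mol.

204.01 g/mol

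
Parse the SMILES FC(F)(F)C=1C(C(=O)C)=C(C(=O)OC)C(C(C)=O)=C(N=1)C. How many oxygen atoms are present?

4

Scan the SMILES for O atoms (remember two-letter symbols like Cl and Br are single atoms).
Oxygen count: 4.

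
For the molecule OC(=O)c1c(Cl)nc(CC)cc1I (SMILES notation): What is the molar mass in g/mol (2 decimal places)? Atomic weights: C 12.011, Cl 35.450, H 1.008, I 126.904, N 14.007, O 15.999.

311.50 g/mol

First, the molecular formula is C8H7ClINO2 (counting implicit H from valence).
  C: 8 × 12.011 = 96.088
  Cl: 1 × 35.450 = 35.450
  H: 7 × 1.008 = 7.056
  I: 1 × 126.904 = 126.904
  N: 1 × 14.007 = 14.007
  O: 2 × 15.999 = 31.998
Sum: 8×12.011 + 1×35.450 + 7×1.008 + 1×126.904 + 1×14.007 + 2×15.999 = 311.503 → 311.50 g/mol.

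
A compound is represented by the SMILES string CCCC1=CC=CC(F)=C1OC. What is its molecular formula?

C10H13FO

Walk through each heavy atom and fill implicit hydrogens from standard valence (C 4, N 3, O 2, S 2, halogen 1):
  atom 1: C, bond orders sum to 1 (valence 4) → 3 H
  atom 2: C, bond orders sum to 2 (valence 4) → 2 H
  atom 3: C, bond orders sum to 2 (valence 4) → 2 H
  atom 4: C, bond orders sum to 4 (valence 4) → 0 H
  atom 5: C, bond orders sum to 3 (valence 4) → 1 H
  atom 6: C, bond orders sum to 3 (valence 4) → 1 H
  atom 7: C, bond orders sum to 3 (valence 4) → 1 H
  atom 8: C, bond orders sum to 4 (valence 4) → 0 H
  atom 9: F (halogen, monovalent) → 0 H
  atom 10: C, bond orders sum to 4 (valence 4) → 0 H
  atom 11: O, bond orders sum to 2 (valence 2) → 0 H
  atom 12: C, bond orders sum to 1 (valence 4) → 3 H
Totals → C:10, H:13, F:1, O:1.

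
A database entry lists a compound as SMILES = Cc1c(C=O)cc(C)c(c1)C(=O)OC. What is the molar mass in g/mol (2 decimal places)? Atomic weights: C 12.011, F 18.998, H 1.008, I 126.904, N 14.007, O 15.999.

192.21 g/mol

First, the molecular formula is C11H12O3 (counting implicit H from valence).
  C: 11 × 12.011 = 132.121
  H: 12 × 1.008 = 12.096
  O: 3 × 15.999 = 47.997
Sum: 11×12.011 + 12×1.008 + 3×15.999 = 192.214 → 192.21 g/mol.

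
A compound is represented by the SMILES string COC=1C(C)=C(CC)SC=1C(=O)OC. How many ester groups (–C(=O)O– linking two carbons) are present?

The ester motif appears at heavy-atom position 11 in the SMILES.
Other groups present: 1 ether.
Ester count: 1.

1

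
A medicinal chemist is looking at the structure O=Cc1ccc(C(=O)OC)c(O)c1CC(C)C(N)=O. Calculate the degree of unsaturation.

Molecular formula: C13H15NO5.
DoU = (2C + 2 + N − H − X) / 2, where X is the halogen count and O/S are ignored.
    = (2·13 + 2 + 1 − 15 − 0) / 2 = 14 / 2 = 7.

7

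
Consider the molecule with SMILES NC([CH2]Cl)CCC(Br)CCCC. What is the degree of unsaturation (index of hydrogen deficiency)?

0

Degree of unsaturation = (number of rings) + (number of π bonds).
Ring closures in the SMILES: 0.
π bonds: none → 0 DoU from unsaturation.
Total DoU = 0 + 0 = 0.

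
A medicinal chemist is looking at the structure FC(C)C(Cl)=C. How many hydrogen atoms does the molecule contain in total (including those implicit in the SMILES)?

Walk through each heavy atom and fill implicit hydrogens from standard valence (C 4, N 3, O 2, S 2, halogen 1):
  atom 1: F (halogen, monovalent) → 0 H
  atom 2: C, bond orders sum to 3 (valence 4) → 1 H
  atom 3: C, bond orders sum to 1 (valence 4) → 3 H
  atom 4: C, bond orders sum to 4 (valence 4) → 0 H
  atom 5: Cl (halogen, monovalent) → 0 H
  atom 6: C, bond orders sum to 2 (valence 4) → 2 H
Total hydrogens: 6.

6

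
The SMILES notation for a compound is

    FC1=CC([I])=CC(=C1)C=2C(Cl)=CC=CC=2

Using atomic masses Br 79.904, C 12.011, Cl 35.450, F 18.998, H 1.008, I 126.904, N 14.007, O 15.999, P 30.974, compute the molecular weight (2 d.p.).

332.54 g/mol

First, the molecular formula is C12H7ClFI (counting implicit H from valence).
  C: 12 × 12.011 = 144.132
  Cl: 1 × 35.450 = 35.450
  F: 1 × 18.998 = 18.998
  H: 7 × 1.008 = 7.056
  I: 1 × 126.904 = 126.904
Sum: 12×12.011 + 1×35.450 + 1×18.998 + 7×1.008 + 1×126.904 = 332.540 → 332.54 g/mol.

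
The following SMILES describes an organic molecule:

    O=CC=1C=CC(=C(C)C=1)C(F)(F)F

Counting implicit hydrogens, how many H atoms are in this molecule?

Walk through each heavy atom and fill implicit hydrogens from standard valence (C 4, N 3, O 2, S 2, halogen 1):
  atom 1: O, bond orders sum to 2 (valence 2) → 0 H
  atom 2: C, bond orders sum to 3 (valence 4) → 1 H
  atom 3: C, bond orders sum to 4 (valence 4) → 0 H
  atom 4: C, bond orders sum to 3 (valence 4) → 1 H
  atom 5: C, bond orders sum to 3 (valence 4) → 1 H
  atom 6: C, bond orders sum to 4 (valence 4) → 0 H
  atom 7: C, bond orders sum to 4 (valence 4) → 0 H
  atom 8: C, bond orders sum to 1 (valence 4) → 3 H
  atom 9: C, bond orders sum to 3 (valence 4) → 1 H
  atom 10: C, bond orders sum to 4 (valence 4) → 0 H
  atom 11: F (halogen, monovalent) → 0 H
  atom 12: F (halogen, monovalent) → 0 H
  atom 13: F (halogen, monovalent) → 0 H
Total hydrogens: 7.

7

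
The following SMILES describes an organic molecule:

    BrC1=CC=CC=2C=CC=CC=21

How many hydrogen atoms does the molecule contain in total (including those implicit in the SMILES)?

Walk through each heavy atom and fill implicit hydrogens from standard valence (C 4, N 3, O 2, S 2, halogen 1):
  atom 1: Br (halogen, monovalent) → 0 H
  atom 2: C, bond orders sum to 4 (valence 4) → 0 H
  atom 3: C, bond orders sum to 3 (valence 4) → 1 H
  atom 4: C, bond orders sum to 3 (valence 4) → 1 H
  atom 5: C, bond orders sum to 3 (valence 4) → 1 H
  atom 6: C, bond orders sum to 4 (valence 4) → 0 H
  atom 7: C, bond orders sum to 3 (valence 4) → 1 H
  atom 8: C, bond orders sum to 3 (valence 4) → 1 H
  atom 9: C, bond orders sum to 3 (valence 4) → 1 H
  atom 10: C, bond orders sum to 3 (valence 4) → 1 H
  atom 11: C, bond orders sum to 4 (valence 4) → 0 H
Total hydrogens: 7.

7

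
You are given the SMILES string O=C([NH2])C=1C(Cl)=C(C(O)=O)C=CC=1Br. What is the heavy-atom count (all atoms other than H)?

14

Every atom symbol written in the SMILES (organic subset) is one heavy atom; implicit H are not written.
Heavy atoms by element → Br:1, C:8, Cl:1, N:1, O:3.
Total: 14.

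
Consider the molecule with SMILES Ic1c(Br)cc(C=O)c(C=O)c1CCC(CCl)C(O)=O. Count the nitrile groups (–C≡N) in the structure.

0

Scan the SMILES for the nitrile motif — none present.
Groups that are present: 2 aldehyde, 1 carboxylic acid.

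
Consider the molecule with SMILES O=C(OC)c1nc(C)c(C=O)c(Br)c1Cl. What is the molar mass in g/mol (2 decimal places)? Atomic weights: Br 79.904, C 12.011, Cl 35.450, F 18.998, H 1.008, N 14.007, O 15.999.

First, the molecular formula is C9H7BrClNO3 (counting implicit H from valence).
  Br: 1 × 79.904 = 79.904
  C: 9 × 12.011 = 108.099
  Cl: 1 × 35.450 = 35.450
  H: 7 × 1.008 = 7.056
  N: 1 × 14.007 = 14.007
  O: 3 × 15.999 = 47.997
Sum: 1×79.904 + 9×12.011 + 1×35.450 + 7×1.008 + 1×14.007 + 3×15.999 = 292.513 → 292.51 g/mol.

292.51 g/mol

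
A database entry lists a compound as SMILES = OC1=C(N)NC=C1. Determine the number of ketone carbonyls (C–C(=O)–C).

0

Scan the SMILES for the ketone motif — none present.
Groups that are present: 1 hydroxyl, 1 primary amine.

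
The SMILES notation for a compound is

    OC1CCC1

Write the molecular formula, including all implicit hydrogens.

C4H8O

Walk through each heavy atom and fill implicit hydrogens from standard valence (C 4, N 3, O 2, S 2, halogen 1):
  atom 1: O, bond orders sum to 1 (valence 2) → 1 H
  atom 2: C, bond orders sum to 3 (valence 4) → 1 H
  atom 3: C, bond orders sum to 2 (valence 4) → 2 H
  atom 4: C, bond orders sum to 2 (valence 4) → 2 H
  atom 5: C, bond orders sum to 2 (valence 4) → 2 H
Totals → C:4, H:8, O:1.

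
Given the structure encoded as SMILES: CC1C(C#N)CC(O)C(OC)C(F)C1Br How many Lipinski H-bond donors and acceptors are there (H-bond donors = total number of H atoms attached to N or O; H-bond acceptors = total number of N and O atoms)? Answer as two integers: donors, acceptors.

1, 3

Donors: find every N or O and count the H atoms it carries.
  atom 5 (N): bond orders sum to 3 → 0 H
  atom 8 (O): bond orders sum to 1 → 1 H
  atom 10 (O): bond orders sum to 2 → 0 H
Lipinski HBD = 1.
Acceptors: N atoms = 1, O atoms = 2 → HBA = 3.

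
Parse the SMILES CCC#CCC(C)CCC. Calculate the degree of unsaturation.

2

Molecular formula: C10H18.
DoU = (2C + 2 + N − H − X) / 2, where X is the halogen count and O/S are ignored.
    = (2·10 + 2 + 0 − 18 − 0) / 2 = 4 / 2 = 2.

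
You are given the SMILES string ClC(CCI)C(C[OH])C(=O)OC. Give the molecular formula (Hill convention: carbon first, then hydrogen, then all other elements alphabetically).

C7H12ClIO3

Walk through each heavy atom and fill implicit hydrogens from standard valence (C 4, N 3, O 2, S 2, halogen 1):
  atom 1: Cl (halogen, monovalent) → 0 H
  atom 2: C, bond orders sum to 3 (valence 4) → 1 H
  atom 3: C, bond orders sum to 2 (valence 4) → 2 H
  atom 4: C, bond orders sum to 2 (valence 4) → 2 H
  atom 5: I (halogen, monovalent) → 0 H
  atom 6: C, bond orders sum to 3 (valence 4) → 1 H
  atom 7: C, bond orders sum to 2 (valence 4) → 2 H
  atom 8: O with explicit H count 1
  atom 9: C, bond orders sum to 4 (valence 4) → 0 H
  atom 10: O, bond orders sum to 2 (valence 2) → 0 H
  atom 11: O, bond orders sum to 2 (valence 2) → 0 H
  atom 12: C, bond orders sum to 1 (valence 4) → 3 H
Totals → C:7, H:12, Cl:1, I:1, O:3.
In Hill order: C7H12ClIO3.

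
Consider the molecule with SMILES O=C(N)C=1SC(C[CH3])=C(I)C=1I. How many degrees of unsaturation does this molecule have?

Degree of unsaturation = (number of rings) + (number of π bonds).
Ring closures in the SMILES: 1.
π bonds: 3 double bonds (each 1 DoU) → 3 DoU from unsaturation.
Total DoU = 1 + 3 = 4.

4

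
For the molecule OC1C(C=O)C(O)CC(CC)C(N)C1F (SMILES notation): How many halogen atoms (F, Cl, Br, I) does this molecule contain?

Halogen atoms appear at heavy-atom position 15 (1×F).
Other groups present: 1 aldehyde, 2 hydroxyl, 1 primary amine.
Halogen count: 1.

1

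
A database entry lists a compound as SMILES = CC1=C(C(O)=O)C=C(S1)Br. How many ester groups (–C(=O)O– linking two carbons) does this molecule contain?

0

Scan the SMILES for the ester motif — none present.
Groups that are present: 1 carboxylic acid.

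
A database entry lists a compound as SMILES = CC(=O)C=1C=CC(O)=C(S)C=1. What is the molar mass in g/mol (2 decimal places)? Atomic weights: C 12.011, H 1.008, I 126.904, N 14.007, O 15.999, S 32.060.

168.21 g/mol

First, the molecular formula is C8H8O2S (counting implicit H from valence).
  C: 8 × 12.011 = 96.088
  H: 8 × 1.008 = 8.064
  O: 2 × 15.999 = 31.998
  S: 1 × 32.060 = 32.060
Sum: 8×12.011 + 8×1.008 + 2×15.999 + 1×32.060 = 168.210 → 168.21 g/mol.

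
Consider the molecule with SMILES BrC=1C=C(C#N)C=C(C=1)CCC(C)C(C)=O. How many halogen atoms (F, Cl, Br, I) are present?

Halogen atoms appear at heavy-atom position 1 (1×Br).
Other groups present: 1 ketone, 1 nitrile.
Halogen count: 1.

1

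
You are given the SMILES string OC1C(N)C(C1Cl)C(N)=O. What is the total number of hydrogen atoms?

9

Walk through each heavy atom and fill implicit hydrogens from standard valence (C 4, N 3, O 2, S 2, halogen 1):
  atom 1: O, bond orders sum to 1 (valence 2) → 1 H
  atom 2: C, bond orders sum to 3 (valence 4) → 1 H
  atom 3: C, bond orders sum to 3 (valence 4) → 1 H
  atom 4: N, bond orders sum to 1 (valence 3) → 2 H
  atom 5: C, bond orders sum to 3 (valence 4) → 1 H
  atom 6: C, bond orders sum to 3 (valence 4) → 1 H
  atom 7: Cl (halogen, monovalent) → 0 H
  atom 8: C, bond orders sum to 4 (valence 4) → 0 H
  atom 9: N, bond orders sum to 1 (valence 3) → 2 H
  atom 10: O, bond orders sum to 2 (valence 2) → 0 H
Total hydrogens: 9.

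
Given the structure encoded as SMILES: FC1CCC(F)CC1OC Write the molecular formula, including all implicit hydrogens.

Walk through each heavy atom and fill implicit hydrogens from standard valence (C 4, N 3, O 2, S 2, halogen 1):
  atom 1: F (halogen, monovalent) → 0 H
  atom 2: C, bond orders sum to 3 (valence 4) → 1 H
  atom 3: C, bond orders sum to 2 (valence 4) → 2 H
  atom 4: C, bond orders sum to 2 (valence 4) → 2 H
  atom 5: C, bond orders sum to 3 (valence 4) → 1 H
  atom 6: F (halogen, monovalent) → 0 H
  atom 7: C, bond orders sum to 2 (valence 4) → 2 H
  atom 8: C, bond orders sum to 3 (valence 4) → 1 H
  atom 9: O, bond orders sum to 2 (valence 2) → 0 H
  atom 10: C, bond orders sum to 1 (valence 4) → 3 H
Totals → C:7, H:12, F:2, O:1.

C7H12F2O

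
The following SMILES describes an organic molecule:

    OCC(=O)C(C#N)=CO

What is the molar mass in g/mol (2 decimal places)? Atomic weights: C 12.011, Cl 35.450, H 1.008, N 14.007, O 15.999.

First, the molecular formula is C5H5NO3 (counting implicit H from valence).
  C: 5 × 12.011 = 60.055
  H: 5 × 1.008 = 5.040
  N: 1 × 14.007 = 14.007
  O: 3 × 15.999 = 47.997
Sum: 5×12.011 + 5×1.008 + 1×14.007 + 3×15.999 = 127.099 → 127.10 g/mol.

127.10 g/mol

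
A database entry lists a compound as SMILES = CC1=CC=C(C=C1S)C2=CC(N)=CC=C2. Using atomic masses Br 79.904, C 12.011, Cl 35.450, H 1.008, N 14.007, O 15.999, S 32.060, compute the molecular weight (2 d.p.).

First, the molecular formula is C13H13NS (counting implicit H from valence).
  C: 13 × 12.011 = 156.143
  H: 13 × 1.008 = 13.104
  N: 1 × 14.007 = 14.007
  S: 1 × 32.060 = 32.060
Sum: 13×12.011 + 13×1.008 + 1×14.007 + 1×32.060 = 215.314 → 215.31 g/mol.

215.31 g/mol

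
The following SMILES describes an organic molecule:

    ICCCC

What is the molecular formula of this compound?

C4H9I

Walk through each heavy atom and fill implicit hydrogens from standard valence (C 4, N 3, O 2, S 2, halogen 1):
  atom 1: I (halogen, monovalent) → 0 H
  atom 2: C, bond orders sum to 2 (valence 4) → 2 H
  atom 3: C, bond orders sum to 2 (valence 4) → 2 H
  atom 4: C, bond orders sum to 2 (valence 4) → 2 H
  atom 5: C, bond orders sum to 1 (valence 4) → 3 H
Totals → C:4, H:9, I:1.
In Hill order: C4H9I.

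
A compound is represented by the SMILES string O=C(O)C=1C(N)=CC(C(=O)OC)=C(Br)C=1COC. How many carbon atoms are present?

Count every carbon token in the SMILES (each C, including those in ring-closure positions and inside branches).
Carbon count: 11.

11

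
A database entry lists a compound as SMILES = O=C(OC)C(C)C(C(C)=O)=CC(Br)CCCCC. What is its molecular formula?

C14H23BrO3

Walk through each heavy atom and fill implicit hydrogens from standard valence (C 4, N 3, O 2, S 2, halogen 1):
  atom 1: O, bond orders sum to 2 (valence 2) → 0 H
  atom 2: C, bond orders sum to 4 (valence 4) → 0 H
  atom 3: O, bond orders sum to 2 (valence 2) → 0 H
  atom 4: C, bond orders sum to 1 (valence 4) → 3 H
  atom 5: C, bond orders sum to 3 (valence 4) → 1 H
  atom 6: C, bond orders sum to 1 (valence 4) → 3 H
  atom 7: C, bond orders sum to 4 (valence 4) → 0 H
  atom 8: C, bond orders sum to 4 (valence 4) → 0 H
  atom 9: C, bond orders sum to 1 (valence 4) → 3 H
  atom 10: O, bond orders sum to 2 (valence 2) → 0 H
  atom 11: C, bond orders sum to 3 (valence 4) → 1 H
  atom 12: C, bond orders sum to 3 (valence 4) → 1 H
  atom 13: Br (halogen, monovalent) → 0 H
  atom 14: C, bond orders sum to 2 (valence 4) → 2 H
  atom 15: C, bond orders sum to 2 (valence 4) → 2 H
  atom 16: C, bond orders sum to 2 (valence 4) → 2 H
  atom 17: C, bond orders sum to 2 (valence 4) → 2 H
  atom 18: C, bond orders sum to 1 (valence 4) → 3 H
Totals → C:14, H:23, Br:1, O:3.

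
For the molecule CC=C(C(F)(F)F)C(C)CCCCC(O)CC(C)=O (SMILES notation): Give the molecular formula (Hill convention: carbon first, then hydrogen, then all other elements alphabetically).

C14H23F3O2

Walk through each heavy atom and fill implicit hydrogens from standard valence (C 4, N 3, O 2, S 2, halogen 1):
  atom 1: C, bond orders sum to 1 (valence 4) → 3 H
  atom 2: C, bond orders sum to 3 (valence 4) → 1 H
  atom 3: C, bond orders sum to 4 (valence 4) → 0 H
  atom 4: C, bond orders sum to 4 (valence 4) → 0 H
  atom 5: F (halogen, monovalent) → 0 H
  atom 6: F (halogen, monovalent) → 0 H
  atom 7: F (halogen, monovalent) → 0 H
  atom 8: C, bond orders sum to 3 (valence 4) → 1 H
  atom 9: C, bond orders sum to 1 (valence 4) → 3 H
  atom 10: C, bond orders sum to 2 (valence 4) → 2 H
  atom 11: C, bond orders sum to 2 (valence 4) → 2 H
  atom 12: C, bond orders sum to 2 (valence 4) → 2 H
  atom 13: C, bond orders sum to 2 (valence 4) → 2 H
  atom 14: C, bond orders sum to 3 (valence 4) → 1 H
  atom 15: O, bond orders sum to 1 (valence 2) → 1 H
  atom 16: C, bond orders sum to 2 (valence 4) → 2 H
  atom 17: C, bond orders sum to 4 (valence 4) → 0 H
  atom 18: C, bond orders sum to 1 (valence 4) → 3 H
  atom 19: O, bond orders sum to 2 (valence 2) → 0 H
Totals → C:14, H:23, F:3, O:2.
In Hill order: C14H23F3O2.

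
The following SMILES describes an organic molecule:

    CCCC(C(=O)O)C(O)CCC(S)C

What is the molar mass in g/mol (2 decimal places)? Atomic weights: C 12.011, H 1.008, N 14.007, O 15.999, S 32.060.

First, the molecular formula is C10H20O3S (counting implicit H from valence).
  C: 10 × 12.011 = 120.110
  H: 20 × 1.008 = 20.160
  O: 3 × 15.999 = 47.997
  S: 1 × 32.060 = 32.060
Sum: 10×12.011 + 20×1.008 + 3×15.999 + 1×32.060 = 220.327 → 220.33 g/mol.

220.33 g/mol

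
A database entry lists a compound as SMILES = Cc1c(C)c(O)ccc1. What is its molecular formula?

Walk through each heavy atom and fill implicit hydrogens from standard valence (C 4, N 3, O 2, S 2, halogen 1); for lowercase aromatic atoms, an aromatic c carries 1 H when it has two neighbours and 0 H with three, and aromatic n carries 0 H:
  atom 1: C, bond orders sum to 1 (valence 4) → 3 H
  atom 2: aromatic c, 3 neighbours → 0 H
  atom 3: aromatic c, 3 neighbours → 0 H
  atom 4: C, bond orders sum to 1 (valence 4) → 3 H
  atom 5: aromatic c, 3 neighbours → 0 H
  atom 6: O, bond orders sum to 1 (valence 2) → 1 H
  atom 7: aromatic c, 2 neighbours → 1 H
  atom 8: aromatic c, 2 neighbours → 1 H
  atom 9: aromatic c, 2 neighbours → 1 H
Totals → C:8, H:10, O:1.

C8H10O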